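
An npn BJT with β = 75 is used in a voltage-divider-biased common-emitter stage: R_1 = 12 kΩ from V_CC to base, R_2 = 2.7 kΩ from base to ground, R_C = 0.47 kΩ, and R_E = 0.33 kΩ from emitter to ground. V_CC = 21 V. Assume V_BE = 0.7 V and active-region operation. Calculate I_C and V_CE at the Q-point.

Thevenize the base divider: V_Th = V_CC·R_2/(R_1+R_2) = 21×2.7/14.7 = 3.86 V, R_Th = R_1‖R_2 = 2.2 kΩ.
Base-emitter loop: V_Th = I_B·R_Th + V_BE + (β+1)I_B·R_E, so I_B = (3.86 − 0.7) / (2.2 + 76×0.33) = 0.116 mA.
I_C = β·I_B = 75×0.116 = 8.68 mA, and I_E = (β+1)I_B = 8.79 mA.
V_CE = V_CC − I_C·R_C − I_E·R_E = 21 − 8.68×0.47 − 8.79×0.33 = 14 V.
V_CE = 14 V > 0.2 V confirms active-region operation.

I_C ≈ 8.7 mA, V_CE ≈ 14 V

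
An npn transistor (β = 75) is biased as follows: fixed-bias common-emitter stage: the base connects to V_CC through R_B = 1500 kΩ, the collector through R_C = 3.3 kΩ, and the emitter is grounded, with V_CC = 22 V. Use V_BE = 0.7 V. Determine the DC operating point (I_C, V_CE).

I_C ≈ 1.1 mA, V_CE ≈ 18 V

Base loop: V_CC = I_B·R_B + V_BE, so I_B = (22 − 0.7)/1500 kΩ = 0.0142 mA.
In the active region I_C = β·I_B = 75 × 0.0142 = 1.07 mA.
Collector loop: V_CE = V_CC − I_C·R_C = 22 − 1.07×3.3 = 18.5 V.
Since V_CE = 18.5 V > V_CE(sat) ≈ 0.2 V, the transistor is in the active region as assumed.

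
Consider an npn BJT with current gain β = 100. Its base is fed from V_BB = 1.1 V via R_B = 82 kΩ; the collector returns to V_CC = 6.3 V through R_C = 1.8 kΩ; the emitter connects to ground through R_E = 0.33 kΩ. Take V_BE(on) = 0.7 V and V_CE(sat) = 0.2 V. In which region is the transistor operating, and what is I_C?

Assume active. Base-emitter loop: I_B = (V_BB − V_BE)/(R_B + (β+1)R_E) = (1.1 − 0.7)/(82 + 101×0.33) = 0.00347 mA.
I_C = β·I_B = 100×0.00347 = 0.347 mA.
V_CE = V_CC − I_C·R_C − I_E·R_E = 6.3 − 0.347×1.8 − 0.35×0.33 = 5.56 V > V_CE(sat), so the active-region assumption holds.

active; I_C ≈ 0.35 mA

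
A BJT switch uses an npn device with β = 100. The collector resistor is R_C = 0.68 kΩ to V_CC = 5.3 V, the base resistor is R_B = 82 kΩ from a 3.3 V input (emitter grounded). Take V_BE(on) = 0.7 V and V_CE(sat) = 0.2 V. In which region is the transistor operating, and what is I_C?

Assume active. Base-emitter loop: I_B = (V_BB − V_BE)/R_B = (3.3 − 0.7)/82 = 0.0317 mA.
I_C = β·I_B = 100×0.0317 = 3.17 mA.
V_CE = V_CC − I_C·R_C = 5.3 − 3.17×0.68 = 3.14 V > V_CE(sat), so the active-region assumption holds.

active; I_C ≈ 3.2 mA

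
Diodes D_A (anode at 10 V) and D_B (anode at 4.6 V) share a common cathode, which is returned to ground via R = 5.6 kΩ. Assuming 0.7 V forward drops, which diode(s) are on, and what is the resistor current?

Assume both conduct. Then node N would need to be at both 10−0.7 = 9.3 V and 4.6−0.7 = 3.9 V, which is impossible.
Assume only D_A conducts: V_N = 10 − 0.7 = 9.3 V, so I_R = 9.3/5.6 = 1.66 mA.
Check D_B: its anode-to-cathode voltage is 4.6 − 9.3 = -4.7 V < 0.7 V, so it is off. The assumption is consistent.

Only D_A conducts; I_R ≈ 1.7 mA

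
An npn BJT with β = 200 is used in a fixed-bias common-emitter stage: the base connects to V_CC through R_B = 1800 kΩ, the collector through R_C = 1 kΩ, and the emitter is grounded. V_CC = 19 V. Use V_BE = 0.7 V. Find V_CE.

V_CE ≈ 17 V

Base loop: V_CC = I_B·R_B + V_BE, so I_B = (19 − 0.7)/1800 kΩ = 0.0102 mA.
In the active region I_C = β·I_B = 200 × 0.0102 = 2.03 mA.
Collector loop: V_CE = V_CC − I_C·R_C = 19 − 2.03×1 = 17 V.
Since V_CE = 17 V > V_CE(sat) ≈ 0.2 V, the transistor is in the active region as assumed.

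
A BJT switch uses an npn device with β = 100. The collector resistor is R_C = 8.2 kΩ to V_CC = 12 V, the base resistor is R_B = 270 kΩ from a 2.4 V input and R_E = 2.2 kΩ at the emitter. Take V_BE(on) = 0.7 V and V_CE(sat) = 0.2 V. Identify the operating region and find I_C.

active; I_C ≈ 0.35 mA

Assume active. Base-emitter loop: I_B = (V_BB − V_BE)/(R_B + (β+1)R_E) = (2.4 − 0.7)/(270 + 101×2.2) = 0.00345 mA.
I_C = β·I_B = 100×0.00345 = 0.345 mA.
V_CE = V_CC − I_C·R_C − I_E·R_E = 12 − 0.345×8.2 − 0.349×2.2 = 8.4 V > V_CE(sat), so the active-region assumption holds.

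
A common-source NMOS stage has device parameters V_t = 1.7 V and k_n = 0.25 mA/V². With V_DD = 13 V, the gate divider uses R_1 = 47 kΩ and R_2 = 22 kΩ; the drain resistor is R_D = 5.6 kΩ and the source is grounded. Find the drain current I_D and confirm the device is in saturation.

V_G = V_DD·R_2/(R_1+R_2) = 13×22/69 = 4.14 V. With the source grounded, V_GS = V_G = 4.14 V.
Assume saturation: I_D = (k_n/2)(V_GS − V_t)² = (0.25/2)×(4.14 − 1.7)² = 0.125×2.44² = 0.747 mA.
V_DS = V_DD − I_D·R_D = 13 − 0.747×5.6 = 8.82 V.
Saturation requires V_DS ≥ V_GS − V_t = 2.44 V; 8.82 ≥ 2.44 ✓.

I_D ≈ 0.75 mA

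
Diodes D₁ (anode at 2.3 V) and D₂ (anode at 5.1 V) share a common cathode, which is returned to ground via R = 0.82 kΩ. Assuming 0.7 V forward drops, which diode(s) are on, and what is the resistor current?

Only D₂ conducts; I_R ≈ 5.4 mA

Assume both conduct. Then node N would need to be at both 2.3−0.7 = 1.6 V and 5.1−0.7 = 4.4 V, which is impossible.
Assume only D₂ conducts: V_N = 5.1 − 0.7 = 4.4 V, so I_R = 4.4/0.82 = 5.37 mA.
Check D₁: its anode-to-cathode voltage is 2.3 − 4.4 = -2.1 V < 0.7 V, so it is off. The assumption is consistent.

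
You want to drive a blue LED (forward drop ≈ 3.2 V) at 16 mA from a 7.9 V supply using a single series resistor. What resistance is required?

The resistor drops V_S − V_D = 7.9 − 3.2 = 4.7 V at 16 mA.
R = 4.7 V / 16 mA = 0.294 kΩ.

R ≈ 0.29 kΩ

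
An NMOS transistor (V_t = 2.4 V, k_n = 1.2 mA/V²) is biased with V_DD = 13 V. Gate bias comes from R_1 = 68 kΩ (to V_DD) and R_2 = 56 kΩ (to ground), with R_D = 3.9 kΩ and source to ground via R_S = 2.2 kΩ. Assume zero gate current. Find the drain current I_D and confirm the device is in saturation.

I_D ≈ 0.99 mA

V_G = V_DD·R_2/(R_1+R_2) = 13×56/124 = 5.87 V.
Assume saturation: I_D = (k_n/2)(V_GS − V_t)² with V_GS = V_G − I_D·R_S = 5.87 − 2.2·I_D.
Substituting gives 2.9·I_D² − 10.2·I_D + 7.23 = 0, with roots I_D = 0.993 or 2.51 mA.
The root I_D = 2.51 mA gives V_GS = 0.356 V ≤ V_t, so take I_D = 0.993 mA.
Then V_GS = 3.69 V and V_DS = V_DD − I_D(R_D+R_S) = 13 − 0.993×6.1 = 6.94 V.
Saturation requires V_DS ≥ V_GS − V_t = 1.29 V; 6.94 ≥ 1.29 ✓.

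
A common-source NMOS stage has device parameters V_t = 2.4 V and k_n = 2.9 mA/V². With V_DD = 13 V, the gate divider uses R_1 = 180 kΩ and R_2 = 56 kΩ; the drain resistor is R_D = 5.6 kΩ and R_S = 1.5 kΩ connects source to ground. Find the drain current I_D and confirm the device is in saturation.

V_G = V_DD·R_2/(R_1+R_2) = 13×56/236 = 3.08 V.
Assume saturation: I_D = (k_n/2)(V_GS − V_t)² with V_GS = V_G − I_D·R_S = 3.08 − 1.5·I_D.
Substituting gives 3.26·I_D² − 3.98·I_D + 0.68 = 0, with roots I_D = 0.206 or 1.01 mA.
The root I_D = 1.01 mA gives V_GS = 1.56 V ≤ V_t, so take I_D = 0.206 mA.
Then V_GS = 2.78 V and V_DS = V_DD − I_D(R_D+R_S) = 13 − 0.206×7.1 = 11.5 V.
Saturation requires V_DS ≥ V_GS − V_t = 0.376 V; 11.5 ≥ 0.376 ✓.

I_D ≈ 0.21 mA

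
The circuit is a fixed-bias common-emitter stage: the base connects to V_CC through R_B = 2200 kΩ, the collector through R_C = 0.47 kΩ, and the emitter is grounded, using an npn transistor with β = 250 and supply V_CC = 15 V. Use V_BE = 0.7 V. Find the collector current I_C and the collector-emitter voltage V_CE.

Base loop: V_CC = I_B·R_B + V_BE, so I_B = (15 − 0.7)/2200 kΩ = 0.0065 mA.
In the active region I_C = β·I_B = 250 × 0.0065 = 1.63 mA.
Collector loop: V_CE = V_CC − I_C·R_C = 15 − 1.63×0.47 = 14.2 V.
Since V_CE = 14.2 V > V_CE(sat) ≈ 0.2 V, the transistor is in the active region as assumed.

I_C ≈ 1.6 mA, V_CE ≈ 14 V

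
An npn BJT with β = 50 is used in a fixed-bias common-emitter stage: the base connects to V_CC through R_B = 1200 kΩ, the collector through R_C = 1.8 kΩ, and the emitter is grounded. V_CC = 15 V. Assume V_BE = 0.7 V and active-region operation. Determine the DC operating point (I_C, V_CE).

I_C ≈ 0.6 mA, V_CE ≈ 14 V

Base loop: V_CC = I_B·R_B + V_BE, so I_B = (15 − 0.7)/1200 kΩ = 0.0119 mA.
In the active region I_C = β·I_B = 50 × 0.0119 = 0.596 mA.
Collector loop: V_CE = V_CC − I_C·R_C = 15 − 0.596×1.8 = 13.9 V.
Since V_CE = 13.9 V > V_CE(sat) ≈ 0.2 V, the transistor is in the active region as assumed.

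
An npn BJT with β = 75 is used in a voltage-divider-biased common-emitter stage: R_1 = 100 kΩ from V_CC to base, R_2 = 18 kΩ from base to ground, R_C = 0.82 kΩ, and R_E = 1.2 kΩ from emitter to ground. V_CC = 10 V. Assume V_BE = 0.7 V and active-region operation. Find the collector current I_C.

I_C ≈ 0.58 mA

Thevenize the base divider: V_Th = V_CC·R_2/(R_1+R_2) = 10×18/118 = 1.53 V, R_Th = R_1‖R_2 = 15.3 kΩ.
Base-emitter loop: V_Th = I_B·R_Th + V_BE + (β+1)I_B·R_E, so I_B = (1.53 − 0.7) / (15.3 + 76×1.2) = 0.00775 mA.
I_C = β·I_B = 75×0.00775 = 0.582 mA, and I_E = (β+1)I_B = 0.589 mA.
V_CE = V_CC − I_C·R_C − I_E·R_E = 10 − 0.582×0.82 − 0.589×1.2 = 8.82 V.
V_CE = 8.82 V > 0.2 V confirms active-region operation.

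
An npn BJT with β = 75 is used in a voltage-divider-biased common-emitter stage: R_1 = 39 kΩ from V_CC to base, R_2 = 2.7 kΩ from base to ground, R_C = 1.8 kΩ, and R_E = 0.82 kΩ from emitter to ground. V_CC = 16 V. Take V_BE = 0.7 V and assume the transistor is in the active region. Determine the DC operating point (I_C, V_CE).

Thevenize the base divider: V_Th = V_CC·R_2/(R_1+R_2) = 16×2.7/41.7 = 1.04 V, R_Th = R_1‖R_2 = 2.53 kΩ.
Base-emitter loop: V_Th = I_B·R_Th + V_BE + (β+1)I_B·R_E, so I_B = (1.04 − 0.7) / (2.53 + 76×0.82) = 0.00518 mA.
I_C = β·I_B = 75×0.00518 = 0.389 mA, and I_E = (β+1)I_B = 0.394 mA.
V_CE = V_CC − I_C·R_C − I_E·R_E = 16 − 0.389×1.8 − 0.394×0.82 = 15 V.
V_CE = 15 V > 0.2 V confirms active-region operation.

I_C ≈ 0.39 mA, V_CE ≈ 15 V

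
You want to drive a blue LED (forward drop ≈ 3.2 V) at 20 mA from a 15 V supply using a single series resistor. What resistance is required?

The resistor drops V_S − V_D = 15 − 3.2 = 11.8 V at 20 mA.
R = 11.8 V / 20 mA = 0.59 kΩ.

R ≈ 0.59 kΩ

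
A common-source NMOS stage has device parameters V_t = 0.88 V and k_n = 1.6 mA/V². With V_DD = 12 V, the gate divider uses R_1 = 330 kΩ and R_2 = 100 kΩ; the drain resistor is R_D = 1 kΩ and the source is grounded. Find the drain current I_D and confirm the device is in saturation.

I_D ≈ 2.9 mA

V_G = V_DD·R_2/(R_1+R_2) = 12×100/430 = 2.79 V. With the source grounded, V_GS = V_G = 2.79 V.
Assume saturation: I_D = (k_n/2)(V_GS − V_t)² = (1.6/2)×(2.79 − 0.88)² = 0.8×1.91² = 2.92 mA.
V_DS = V_DD − I_D·R_D = 12 − 2.92×1 = 9.08 V.
Saturation requires V_DS ≥ V_GS − V_t = 1.91 V; 9.08 ≥ 1.91 ✓.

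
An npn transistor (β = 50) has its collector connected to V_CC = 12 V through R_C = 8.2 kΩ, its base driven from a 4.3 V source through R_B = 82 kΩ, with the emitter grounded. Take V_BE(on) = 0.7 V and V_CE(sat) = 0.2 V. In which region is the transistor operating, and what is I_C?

saturation; I_C ≈ 1.4 mA

Assume active: I_B = (4.3 − 0.7)/82 = 0.0439 mA, giving I_C = β·I_B = 2.2 mA.
But then V_CE = 12 − 2.2×8.2 = -6 V < V_CE(sat) = 0.2 V — impossible in the active region.
So the transistor is saturated. With V_CE = 0.2 V, I_C = (V_CC − 0.2)/R_C = 11.8/8.2 = 1.44 mA.
Check: β·I_B = 2.2 mA > I_C = 1.44 mA, confirming saturation.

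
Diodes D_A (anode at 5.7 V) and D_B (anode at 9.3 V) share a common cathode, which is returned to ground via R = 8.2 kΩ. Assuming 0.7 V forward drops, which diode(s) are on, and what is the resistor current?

Assume both conduct. Then node N would need to be at both 5.7−0.7 = 5 V and 9.3−0.7 = 8.6 V, which is impossible.
Assume only D_B conducts: V_N = 9.3 − 0.7 = 8.6 V, so I_R = 8.6/8.2 = 1.05 mA.
Check D_A: its anode-to-cathode voltage is 5.7 − 8.6 = -2.9 V < 0.7 V, so it is off. The assumption is consistent.

Only D_B conducts; I_R ≈ 1 mA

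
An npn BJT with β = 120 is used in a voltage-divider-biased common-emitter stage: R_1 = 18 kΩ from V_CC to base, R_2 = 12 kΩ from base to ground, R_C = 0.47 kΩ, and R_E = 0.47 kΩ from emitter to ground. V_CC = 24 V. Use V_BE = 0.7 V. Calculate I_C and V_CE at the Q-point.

Thevenize the base divider: V_Th = V_CC·R_2/(R_1+R_2) = 24×12/30 = 9.6 V, R_Th = R_1‖R_2 = 7.2 kΩ.
Base-emitter loop: V_Th = I_B·R_Th + V_BE + (β+1)I_B·R_E, so I_B = (9.6 − 0.7) / (7.2 + 121×0.47) = 0.139 mA.
I_C = β·I_B = 120×0.139 = 16.7 mA, and I_E = (β+1)I_B = 16.8 mA.
V_CE = V_CC − I_C·R_C − I_E·R_E = 24 − 16.7×0.47 − 16.8×0.47 = 8.27 V.
V_CE = 8.27 V > 0.2 V confirms active-region operation.

I_C ≈ 17 mA, V_CE ≈ 8.3 V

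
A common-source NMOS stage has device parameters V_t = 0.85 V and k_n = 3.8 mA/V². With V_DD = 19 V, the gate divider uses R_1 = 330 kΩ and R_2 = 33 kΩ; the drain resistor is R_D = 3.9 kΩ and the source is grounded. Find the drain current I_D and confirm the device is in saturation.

V_G = V_DD·R_2/(R_1+R_2) = 19×33/363 = 1.73 V. With the source grounded, V_GS = V_G = 1.73 V.
Assume saturation: I_D = (k_n/2)(V_GS − V_t)² = (3.8/2)×(1.73 − 0.85)² = 1.9×0.877² = 1.46 mA.
V_DS = V_DD − I_D·R_D = 19 − 1.46×3.9 = 13.3 V.
Saturation requires V_DS ≥ V_GS − V_t = 0.877 V; 13.3 ≥ 0.877 ✓.

I_D ≈ 1.5 mA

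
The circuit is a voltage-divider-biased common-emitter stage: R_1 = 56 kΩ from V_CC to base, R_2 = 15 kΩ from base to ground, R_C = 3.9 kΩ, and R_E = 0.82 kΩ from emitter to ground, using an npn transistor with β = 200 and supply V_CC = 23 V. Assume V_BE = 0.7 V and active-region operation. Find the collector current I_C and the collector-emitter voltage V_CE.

Thevenize the base divider: V_Th = V_CC·R_2/(R_1+R_2) = 23×15/71 = 4.86 V, R_Th = R_1‖R_2 = 11.8 kΩ.
Base-emitter loop: V_Th = I_B·R_Th + V_BE + (β+1)I_B·R_E, so I_B = (4.86 − 0.7) / (11.8 + 201×0.82) = 0.0235 mA.
I_C = β·I_B = 200×0.0235 = 4.71 mA, and I_E = (β+1)I_B = 4.73 mA.
V_CE = V_CC − I_C·R_C − I_E·R_E = 23 − 4.71×3.9 − 4.73×0.82 = 0.755 V.
V_CE = 0.755 V > 0.2 V confirms active-region operation.

I_C ≈ 4.7 mA, V_CE ≈ 0.75 V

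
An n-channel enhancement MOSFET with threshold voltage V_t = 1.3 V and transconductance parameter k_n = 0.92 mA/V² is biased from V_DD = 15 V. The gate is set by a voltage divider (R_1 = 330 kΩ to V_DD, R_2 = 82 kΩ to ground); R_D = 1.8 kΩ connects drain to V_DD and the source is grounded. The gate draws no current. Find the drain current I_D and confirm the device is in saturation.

I_D ≈ 1.3 mA

V_G = V_DD·R_2/(R_1+R_2) = 15×82/412 = 2.99 V. With the source grounded, V_GS = V_G = 2.99 V.
Assume saturation: I_D = (k_n/2)(V_GS − V_t)² = (0.92/2)×(2.99 − 1.3)² = 0.46×1.69² = 1.31 mA.
V_DS = V_DD − I_D·R_D = 15 − 1.31×1.8 = 12.6 V.
Saturation requires V_DS ≥ V_GS − V_t = 1.69 V; 12.6 ≥ 1.69 ✓.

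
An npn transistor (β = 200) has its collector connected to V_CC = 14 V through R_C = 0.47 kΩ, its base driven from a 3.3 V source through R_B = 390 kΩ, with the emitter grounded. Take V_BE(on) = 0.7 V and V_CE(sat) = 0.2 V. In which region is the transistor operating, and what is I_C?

Assume active. Base-emitter loop: I_B = (V_BB − V_BE)/R_B = (3.3 − 0.7)/390 = 0.00667 mA.
I_C = β·I_B = 200×0.00667 = 1.33 mA.
V_CE = V_CC − I_C·R_C = 14 − 1.33×0.47 = 13.4 V > V_CE(sat), so the active-region assumption holds.

active; I_C ≈ 1.3 mA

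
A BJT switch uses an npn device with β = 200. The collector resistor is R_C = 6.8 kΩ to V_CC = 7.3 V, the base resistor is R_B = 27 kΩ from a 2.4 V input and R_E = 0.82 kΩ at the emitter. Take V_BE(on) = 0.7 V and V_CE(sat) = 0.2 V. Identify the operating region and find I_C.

saturation; I_C ≈ 0.93 mA

Assume active: I_B = (2.4 − 0.7)/(27 + 201×0.82) = 0.00886 mA, I_C = β·I_B = 1.77 mA.
Then V_CE = 7.3 − 1.77×6.8 − 1.78×0.82 = -6.21 V < 0.2 V — the active assumption fails.
Re-solve with V_CE = 0.2 V. KCL at the emitter: V_E/R_E = (V_BB−0.7−V_E)/R_B + (V_CC−0.2−V_E)/R_C, giving V_E = 0.789 V.
I_C = (V_CC − 0.2 − V_E)/R_C = (7.1 − 0.789)/6.8 = 0.928 mA.
Check: I_B = (1.7 − 0.789)/27 = 0.0338 mA, and β·I_B = 6.75 mA > I_C, confirming saturation.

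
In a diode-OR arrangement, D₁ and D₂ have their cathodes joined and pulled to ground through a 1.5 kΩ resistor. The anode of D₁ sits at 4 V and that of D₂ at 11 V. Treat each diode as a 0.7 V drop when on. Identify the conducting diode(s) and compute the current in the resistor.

Assume both conduct. Then node N would need to be at both 4−0.7 = 3.3 V and 11−0.7 = 10.3 V, which is impossible.
Assume only D₂ conducts: V_N = 11 − 0.7 = 10.3 V, so I_R = 10.3/1.5 = 6.87 mA.
Check D₁: its anode-to-cathode voltage is 4 − 10.3 = -6.3 V < 0.7 V, so it is off. The assumption is consistent.

Only D₂ conducts; I_R ≈ 6.9 mA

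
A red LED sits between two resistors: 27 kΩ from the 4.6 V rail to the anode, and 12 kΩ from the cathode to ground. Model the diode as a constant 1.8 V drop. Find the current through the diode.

The two resistors are in series with the diode, so KVL gives 4.6 = I·27 + 1.8 + I·12.
I = (4.6 − 1.8) / (27 + 12) kΩ = 2.8 / 39 = 0.0718 mA.

I ≈ 0.072 mA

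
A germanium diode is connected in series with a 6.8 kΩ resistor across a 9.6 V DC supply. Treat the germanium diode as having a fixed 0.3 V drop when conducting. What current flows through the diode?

I ≈ 1.4 mA

KVL around the loop: 9.6 = V_D + I·R = 0.3 + I × 6.8 kΩ.
So I = (9.6 − 0.3) / 6.8 kΩ = 9.3 / 6.8 = 1.37 mA.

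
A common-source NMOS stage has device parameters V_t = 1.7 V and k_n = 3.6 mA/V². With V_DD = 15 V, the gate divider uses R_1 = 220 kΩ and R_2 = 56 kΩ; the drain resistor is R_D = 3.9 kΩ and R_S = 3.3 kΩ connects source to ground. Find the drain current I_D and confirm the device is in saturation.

V_G = V_DD·R_2/(R_1+R_2) = 15×56/276 = 3.04 V.
Assume saturation: I_D = (k_n/2)(V_GS − V_t)² with V_GS = V_G − I_D·R_S = 3.04 − 3.3·I_D.
Substituting gives 19.6·I_D² − 17·I_D + 3.25 = 0, with roots I_D = 0.286 or 0.579 mA.
The root I_D = 0.579 mA gives V_GS = 1.13 V ≤ V_t, so take I_D = 0.286 mA.
Then V_GS = 2.1 V and V_DS = V_DD − I_D(R_D+R_S) = 15 − 0.286×7.2 = 12.9 V.
Saturation requires V_DS ≥ V_GS − V_t = 0.399 V; 12.9 ≥ 0.399 ✓.

I_D ≈ 0.29 mA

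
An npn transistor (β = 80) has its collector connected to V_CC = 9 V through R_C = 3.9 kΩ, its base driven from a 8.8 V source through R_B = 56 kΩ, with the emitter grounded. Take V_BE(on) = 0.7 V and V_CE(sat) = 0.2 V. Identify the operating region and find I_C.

Assume active: I_B = (8.8 − 0.7)/56 = 0.145 mA, giving I_C = β·I_B = 11.6 mA.
But then V_CE = 9 − 11.6×3.9 = -36.1 V < V_CE(sat) = 0.2 V — impossible in the active region.
So the transistor is saturated. With V_CE = 0.2 V, I_C = (V_CC − 0.2)/R_C = 8.8/3.9 = 2.26 mA.
Check: β·I_B = 11.6 mA > I_C = 2.26 mA, confirming saturation.

saturation; I_C ≈ 2.3 mA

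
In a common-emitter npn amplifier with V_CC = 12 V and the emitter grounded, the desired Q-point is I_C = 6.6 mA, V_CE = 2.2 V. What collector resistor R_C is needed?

R_C ≈ 1.5 kΩ

Collector loop: V_CC = I_C·R_C + V_CE.
R_C = (V_CC − V_CE)/I_C = (12 − 2.2)/6.6 = 1.48 kΩ.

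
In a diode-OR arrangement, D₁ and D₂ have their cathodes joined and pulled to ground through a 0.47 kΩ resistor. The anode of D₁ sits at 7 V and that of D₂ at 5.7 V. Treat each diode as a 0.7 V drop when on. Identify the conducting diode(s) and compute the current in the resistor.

Assume both conduct. Then node N would need to be at both 7−0.7 = 6.3 V and 5.7−0.7 = 5 V, which is impossible.
Assume only D₁ conducts: V_N = 7 − 0.7 = 6.3 V, so I_R = 6.3/0.47 = 13.4 mA.
Check D₂: its anode-to-cathode voltage is 5.7 − 6.3 = -0.6 V < 0.7 V, so it is off. The assumption is consistent.

Only D₁ conducts; I_R ≈ 13 mA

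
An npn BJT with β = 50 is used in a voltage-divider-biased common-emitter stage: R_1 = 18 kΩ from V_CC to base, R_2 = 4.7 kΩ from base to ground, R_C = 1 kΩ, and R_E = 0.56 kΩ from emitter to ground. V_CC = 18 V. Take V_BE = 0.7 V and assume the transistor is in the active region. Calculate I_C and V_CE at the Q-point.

Thevenize the base divider: V_Th = V_CC·R_2/(R_1+R_2) = 18×4.7/22.7 = 3.73 V, R_Th = R_1‖R_2 = 3.73 kΩ.
Base-emitter loop: V_Th = I_B·R_Th + V_BE + (β+1)I_B·R_E, so I_B = (3.73 − 0.7) / (3.73 + 51×0.56) = 0.0937 mA.
I_C = β·I_B = 50×0.0937 = 4.69 mA, and I_E = (β+1)I_B = 4.78 mA.
V_CE = V_CC − I_C·R_C − I_E·R_E = 18 − 4.69×1 − 4.78×0.56 = 10.6 V.
V_CE = 10.6 V > 0.2 V confirms active-region operation.

I_C ≈ 4.7 mA, V_CE ≈ 11 V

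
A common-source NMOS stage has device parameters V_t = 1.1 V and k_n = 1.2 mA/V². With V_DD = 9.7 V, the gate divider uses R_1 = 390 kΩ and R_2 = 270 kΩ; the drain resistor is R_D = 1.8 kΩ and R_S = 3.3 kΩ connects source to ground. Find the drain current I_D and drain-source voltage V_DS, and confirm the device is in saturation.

V_G = V_DD·R_2/(R_1+R_2) = 9.7×270/660 = 3.97 V.
Assume saturation: I_D = (k_n/2)(V_GS − V_t)² with V_GS = V_G − I_D·R_S = 3.97 − 3.3·I_D.
Substituting gives 6.53·I_D² − 12.4·I_D + 4.94 = 0, with roots I_D = 0.573 or 1.32 mA.
The root I_D = 1.32 mA gives V_GS = -0.382 V ≤ V_t, so take I_D = 0.573 mA.
Then V_GS = 2.08 V and V_DS = V_DD − I_D(R_D+R_S) = 9.7 − 0.573×5.1 = 6.78 V.
Saturation requires V_DS ≥ V_GS − V_t = 0.977 V; 6.78 ≥ 0.977 ✓.

I_D ≈ 0.57 mA, V_DS ≈ 6.8 V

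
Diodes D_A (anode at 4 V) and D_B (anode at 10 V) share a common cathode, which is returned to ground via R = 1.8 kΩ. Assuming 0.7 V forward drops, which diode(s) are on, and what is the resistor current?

Assume both conduct. Then node N would need to be at both 4−0.7 = 3.3 V and 10−0.7 = 9.3 V, which is impossible.
Assume only D_B conducts: V_N = 10 − 0.7 = 9.3 V, so I_R = 9.3/1.8 = 5.17 mA.
Check D_A: its anode-to-cathode voltage is 4 − 9.3 = -5.3 V < 0.7 V, so it is off. The assumption is consistent.

Only D_B conducts; I_R ≈ 5.2 mA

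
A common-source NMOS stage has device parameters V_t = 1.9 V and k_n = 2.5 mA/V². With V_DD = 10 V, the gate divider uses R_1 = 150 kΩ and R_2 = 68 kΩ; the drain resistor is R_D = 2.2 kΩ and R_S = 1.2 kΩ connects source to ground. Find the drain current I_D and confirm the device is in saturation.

V_G = V_DD·R_2/(R_1+R_2) = 10×68/218 = 3.12 V.
Assume saturation: I_D = (k_n/2)(V_GS − V_t)² with V_GS = V_G − I_D·R_S = 3.12 − 1.2·I_D.
Substituting gives 1.8·I_D² − 4.66·I_D + 1.86 = 0, with roots I_D = 0.493 or 2.09 mA.
The root I_D = 2.09 mA gives V_GS = 0.605 V ≤ V_t, so take I_D = 0.493 mA.
Then V_GS = 2.53 V and V_DS = V_DD − I_D(R_D+R_S) = 10 − 0.493×3.4 = 8.32 V.
Saturation requires V_DS ≥ V_GS − V_t = 0.628 V; 8.32 ≥ 0.628 ✓.

I_D ≈ 0.49 mA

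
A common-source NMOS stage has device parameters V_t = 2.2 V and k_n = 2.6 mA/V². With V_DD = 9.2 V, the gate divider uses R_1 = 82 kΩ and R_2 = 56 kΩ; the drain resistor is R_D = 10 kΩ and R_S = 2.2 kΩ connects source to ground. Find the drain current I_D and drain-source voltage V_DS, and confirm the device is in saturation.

I_D ≈ 0.43 mA, V_DS ≈ 3.9 V

V_G = V_DD·R_2/(R_1+R_2) = 9.2×56/138 = 3.73 V.
Assume saturation: I_D = (k_n/2)(V_GS − V_t)² with V_GS = V_G − I_D·R_S = 3.73 − 2.2·I_D.
Substituting gives 6.29·I_D² − 9.77·I_D + 3.06 = 0, with roots I_D = 0.434 or 1.12 mA.
The root I_D = 1.12 mA gives V_GS = 1.27 V ≤ V_t, so take I_D = 0.434 mA.
Then V_GS = 2.78 V and V_DS = V_DD − I_D(R_D+R_S) = 9.2 − 0.434×12.2 = 3.9 V.
Saturation requires V_DS ≥ V_GS − V_t = 0.578 V; 3.9 ≥ 0.578 ✓.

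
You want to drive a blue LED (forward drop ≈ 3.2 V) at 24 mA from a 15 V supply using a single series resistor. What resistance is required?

R ≈ 0.49 kΩ

The resistor drops V_S − V_D = 15 − 3.2 = 11.8 V at 24 mA.
R = 11.8 V / 24 mA = 0.492 kΩ.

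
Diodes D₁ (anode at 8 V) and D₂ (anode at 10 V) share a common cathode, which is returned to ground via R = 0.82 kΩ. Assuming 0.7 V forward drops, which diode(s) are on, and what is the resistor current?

Assume both conduct. Then node N would need to be at both 8−0.7 = 7.3 V and 10−0.7 = 9.3 V, which is impossible.
Assume only D₂ conducts: V_N = 10 − 0.7 = 9.3 V, so I_R = 9.3/0.82 = 11.3 mA.
Check D₁: its anode-to-cathode voltage is 8 − 9.3 = -1.3 V < 0.7 V, so it is off. The assumption is consistent.

Only D₂ conducts; I_R ≈ 11 mA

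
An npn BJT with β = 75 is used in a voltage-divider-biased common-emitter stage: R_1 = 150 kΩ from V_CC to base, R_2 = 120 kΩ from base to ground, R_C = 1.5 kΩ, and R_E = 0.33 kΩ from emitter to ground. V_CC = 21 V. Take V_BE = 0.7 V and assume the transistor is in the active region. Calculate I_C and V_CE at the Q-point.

Thevenize the base divider: V_Th = V_CC·R_2/(R_1+R_2) = 21×120/270 = 9.33 V, R_Th = R_1‖R_2 = 66.7 kΩ.
Base-emitter loop: V_Th = I_B·R_Th + V_BE + (β+1)I_B·R_E, so I_B = (9.33 − 0.7) / (66.7 + 76×0.33) = 0.0941 mA.
I_C = β·I_B = 75×0.0941 = 7.06 mA, and I_E = (β+1)I_B = 7.15 mA.
V_CE = V_CC − I_C·R_C − I_E·R_E = 21 − 7.06×1.5 − 7.15×0.33 = 8.05 V.
V_CE = 8.05 V > 0.2 V confirms active-region operation.

I_C ≈ 7.1 mA, V_CE ≈ 8.1 V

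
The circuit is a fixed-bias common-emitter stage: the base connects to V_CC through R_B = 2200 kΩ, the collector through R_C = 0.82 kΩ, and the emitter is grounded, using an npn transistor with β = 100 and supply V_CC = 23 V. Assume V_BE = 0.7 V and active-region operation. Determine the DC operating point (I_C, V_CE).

Base loop: V_CC = I_B·R_B + V_BE, so I_B = (23 − 0.7)/2200 kΩ = 0.0101 mA.
In the active region I_C = β·I_B = 100 × 0.0101 = 1.01 mA.
Collector loop: V_CE = V_CC − I_C·R_C = 23 − 1.01×0.82 = 22.2 V.
Since V_CE = 22.2 V > V_CE(sat) ≈ 0.2 V, the transistor is in the active region as assumed.

I_C ≈ 1 mA, V_CE ≈ 22 V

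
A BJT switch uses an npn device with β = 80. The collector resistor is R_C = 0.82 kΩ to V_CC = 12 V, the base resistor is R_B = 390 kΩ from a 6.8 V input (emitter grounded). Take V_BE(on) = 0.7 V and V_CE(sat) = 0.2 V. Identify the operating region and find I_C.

Assume active. Base-emitter loop: I_B = (V_BB − V_BE)/R_B = (6.8 − 0.7)/390 = 0.0156 mA.
I_C = β·I_B = 80×0.0156 = 1.25 mA.
V_CE = V_CC − I_C·R_C = 12 − 1.25×0.82 = 11 V > V_CE(sat), so the active-region assumption holds.

active; I_C ≈ 1.3 mA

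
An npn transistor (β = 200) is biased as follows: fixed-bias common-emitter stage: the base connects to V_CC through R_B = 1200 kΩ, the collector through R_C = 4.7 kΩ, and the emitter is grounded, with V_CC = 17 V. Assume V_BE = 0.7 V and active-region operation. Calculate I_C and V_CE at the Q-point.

Base loop: V_CC = I_B·R_B + V_BE, so I_B = (17 − 0.7)/1200 kΩ = 0.0136 mA.
In the active region I_C = β·I_B = 200 × 0.0136 = 2.72 mA.
Collector loop: V_CE = V_CC − I_C·R_C = 17 − 2.72×4.7 = 4.23 V.
Since V_CE = 4.23 V > V_CE(sat) ≈ 0.2 V, the transistor is in the active region as assumed.

I_C ≈ 2.7 mA, V_CE ≈ 4.2 V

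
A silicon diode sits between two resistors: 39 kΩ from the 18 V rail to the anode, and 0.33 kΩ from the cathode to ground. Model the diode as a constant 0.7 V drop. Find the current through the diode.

I ≈ 0.44 mA

The two resistors are in series with the diode, so KVL gives 18 = I·39 + 0.7 + I·0.33.
I = (18 − 0.7) / (39 + 0.33) kΩ = 17.3 / 39.3 = 0.44 mA.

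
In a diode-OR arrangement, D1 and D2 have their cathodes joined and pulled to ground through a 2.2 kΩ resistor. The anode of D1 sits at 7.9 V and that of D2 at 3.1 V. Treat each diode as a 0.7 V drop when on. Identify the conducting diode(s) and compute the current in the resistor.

Assume both conduct. Then node N would need to be at both 7.9−0.7 = 7.2 V and 3.1−0.7 = 2.4 V, which is impossible.
Assume only D1 conducts: V_N = 7.9 − 0.7 = 7.2 V, so I_R = 7.2/2.2 = 3.27 mA.
Check D2: its anode-to-cathode voltage is 3.1 − 7.2 = -4.1 V < 0.7 V, so it is off. The assumption is consistent.

Only D1 conducts; I_R ≈ 3.3 mA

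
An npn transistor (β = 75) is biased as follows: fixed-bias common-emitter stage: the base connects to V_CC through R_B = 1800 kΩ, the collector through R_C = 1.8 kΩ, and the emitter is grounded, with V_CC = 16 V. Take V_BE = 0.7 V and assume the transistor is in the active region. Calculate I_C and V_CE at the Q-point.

I_C ≈ 0.64 mA, V_CE ≈ 15 V

Base loop: V_CC = I_B·R_B + V_BE, so I_B = (16 − 0.7)/1800 kΩ = 0.0085 mA.
In the active region I_C = β·I_B = 75 × 0.0085 = 0.638 mA.
Collector loop: V_CE = V_CC − I_C·R_C = 16 − 0.638×1.8 = 14.9 V.
Since V_CE = 14.9 V > V_CE(sat) ≈ 0.2 V, the transistor is in the active region as assumed.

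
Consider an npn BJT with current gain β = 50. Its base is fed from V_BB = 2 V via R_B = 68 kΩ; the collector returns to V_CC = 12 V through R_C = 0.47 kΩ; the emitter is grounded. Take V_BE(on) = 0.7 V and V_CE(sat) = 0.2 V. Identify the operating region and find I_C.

Assume active. Base-emitter loop: I_B = (V_BB − V_BE)/R_B = (2 − 0.7)/68 = 0.0191 mA.
I_C = β·I_B = 50×0.0191 = 0.956 mA.
V_CE = V_CC − I_C·R_C = 12 − 0.956×0.47 = 11.6 V > V_CE(sat), so the active-region assumption holds.

active; I_C ≈ 0.96 mA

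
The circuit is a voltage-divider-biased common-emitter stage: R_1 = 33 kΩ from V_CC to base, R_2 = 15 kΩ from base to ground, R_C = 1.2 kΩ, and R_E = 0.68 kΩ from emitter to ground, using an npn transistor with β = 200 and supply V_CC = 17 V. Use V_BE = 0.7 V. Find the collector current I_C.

I_C ≈ 6.3 mA

Thevenize the base divider: V_Th = V_CC·R_2/(R_1+R_2) = 17×15/48 = 5.31 V, R_Th = R_1‖R_2 = 10.3 kΩ.
Base-emitter loop: V_Th = I_B·R_Th + V_BE + (β+1)I_B·R_E, so I_B = (5.31 − 0.7) / (10.3 + 201×0.68) = 0.0314 mA.
I_C = β·I_B = 200×0.0314 = 6.28 mA, and I_E = (β+1)I_B = 6.31 mA.
V_CE = V_CC − I_C·R_C − I_E·R_E = 17 − 6.28×1.2 − 6.31×0.68 = 5.18 V.
V_CE = 5.18 V > 0.2 V confirms active-region operation.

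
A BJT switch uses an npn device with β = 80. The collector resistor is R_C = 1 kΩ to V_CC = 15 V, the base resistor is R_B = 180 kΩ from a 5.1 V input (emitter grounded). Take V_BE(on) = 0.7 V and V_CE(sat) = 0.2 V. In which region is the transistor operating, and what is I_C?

Assume active. Base-emitter loop: I_B = (V_BB − V_BE)/R_B = (5.1 − 0.7)/180 = 0.0244 mA.
I_C = β·I_B = 80×0.0244 = 1.96 mA.
V_CE = V_CC − I_C·R_C = 15 − 1.96×1 = 13 V > V_CE(sat), so the active-region assumption holds.

active; I_C ≈ 2 mA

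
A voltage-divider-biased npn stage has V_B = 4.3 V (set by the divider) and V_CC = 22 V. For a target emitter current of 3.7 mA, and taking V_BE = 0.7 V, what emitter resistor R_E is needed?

V_E = V_B − V_BE = 4.3 − 0.7 = 3.6 V.
R_E = V_E / I_E = 3.6 / 3.7 = 0.973 kΩ.

R_E ≈ 0.97 kΩ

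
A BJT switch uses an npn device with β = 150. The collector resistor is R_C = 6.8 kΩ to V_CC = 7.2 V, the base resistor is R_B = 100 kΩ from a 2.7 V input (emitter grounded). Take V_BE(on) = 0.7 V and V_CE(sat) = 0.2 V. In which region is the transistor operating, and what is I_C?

saturation; I_C ≈ 1 mA

Assume active: I_B = (2.7 − 0.7)/100 = 0.02 mA, giving I_C = β·I_B = 3 mA.
But then V_CE = 7.2 − 3×6.8 = -13.2 V < V_CE(sat) = 0.2 V — impossible in the active region.
So the transistor is saturated. With V_CE = 0.2 V, I_C = (V_CC − 0.2)/R_C = 7/6.8 = 1.03 mA.
Check: β·I_B = 3 mA > I_C = 1.03 mA, confirming saturation.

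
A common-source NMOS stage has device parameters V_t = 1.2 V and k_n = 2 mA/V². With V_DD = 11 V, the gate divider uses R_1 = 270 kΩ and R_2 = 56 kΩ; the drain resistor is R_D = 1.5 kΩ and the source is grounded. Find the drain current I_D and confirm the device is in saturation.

I_D ≈ 0.48 mA

V_G = V_DD·R_2/(R_1+R_2) = 11×56/326 = 1.89 V. With the source grounded, V_GS = V_G = 1.89 V.
Assume saturation: I_D = (k_n/2)(V_GS − V_t)² = (2/2)×(1.89 − 1.2)² = 1×0.69² = 0.476 mA.
V_DS = V_DD − I_D·R_D = 11 − 0.476×1.5 = 10.3 V.
Saturation requires V_DS ≥ V_GS − V_t = 0.69 V; 10.3 ≥ 0.69 ✓.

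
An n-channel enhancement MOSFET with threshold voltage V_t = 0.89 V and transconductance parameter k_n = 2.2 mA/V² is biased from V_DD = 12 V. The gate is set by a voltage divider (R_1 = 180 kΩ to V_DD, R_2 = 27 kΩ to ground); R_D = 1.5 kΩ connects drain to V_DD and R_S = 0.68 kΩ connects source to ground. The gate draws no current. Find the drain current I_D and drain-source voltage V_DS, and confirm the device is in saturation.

V_G = V_DD·R_2/(R_1+R_2) = 12×27/207 = 1.57 V.
Assume saturation: I_D = (k_n/2)(V_GS − V_t)² with V_GS = V_G − I_D·R_S = 1.57 − 0.68·I_D.
Substituting gives 0.509·I_D² − 2.01·I_D + 0.502 = 0, with roots I_D = 0.268 or 3.68 mA.
The root I_D = 3.68 mA gives V_GS = -0.94 V ≤ V_t, so take I_D = 0.268 mA.
Then V_GS = 1.38 V and V_DS = V_DD − I_D(R_D+R_S) = 12 − 0.268×2.18 = 11.4 V.
Saturation requires V_DS ≥ V_GS − V_t = 0.493 V; 11.4 ≥ 0.493 ✓.

I_D ≈ 0.27 mA, V_DS ≈ 11 V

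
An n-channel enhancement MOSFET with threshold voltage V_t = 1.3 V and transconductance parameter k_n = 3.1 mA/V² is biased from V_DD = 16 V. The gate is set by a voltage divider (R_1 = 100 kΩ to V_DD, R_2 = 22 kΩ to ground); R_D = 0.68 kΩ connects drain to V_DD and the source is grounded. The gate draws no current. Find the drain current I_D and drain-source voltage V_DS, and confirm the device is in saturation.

I_D ≈ 3.9 mA, V_DS ≈ 13 V

V_G = V_DD·R_2/(R_1+R_2) = 16×22/122 = 2.89 V. With the source grounded, V_GS = V_G = 2.89 V.
Assume saturation: I_D = (k_n/2)(V_GS − V_t)² = (3.1/2)×(2.89 − 1.3)² = 1.55×1.59² = 3.9 mA.
V_DS = V_DD − I_D·R_D = 16 − 3.9×0.68 = 13.4 V.
Saturation requires V_DS ≥ V_GS − V_t = 1.59 V; 13.4 ≥ 1.59 ✓.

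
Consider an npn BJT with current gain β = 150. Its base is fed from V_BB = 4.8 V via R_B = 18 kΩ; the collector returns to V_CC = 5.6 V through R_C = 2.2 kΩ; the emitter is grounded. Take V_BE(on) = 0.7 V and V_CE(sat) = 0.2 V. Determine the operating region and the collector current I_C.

Assume active: I_B = (4.8 − 0.7)/18 = 0.228 mA, giving I_C = β·I_B = 34.2 mA.
But then V_CE = 5.6 − 34.2×2.2 = -69.6 V < V_CE(sat) = 0.2 V — impossible in the active region.
So the transistor is saturated. With V_CE = 0.2 V, I_C = (V_CC − 0.2)/R_C = 5.4/2.2 = 2.45 mA.
Check: β·I_B = 34.2 mA > I_C = 2.45 mA, confirming saturation.

saturation; I_C ≈ 2.5 mA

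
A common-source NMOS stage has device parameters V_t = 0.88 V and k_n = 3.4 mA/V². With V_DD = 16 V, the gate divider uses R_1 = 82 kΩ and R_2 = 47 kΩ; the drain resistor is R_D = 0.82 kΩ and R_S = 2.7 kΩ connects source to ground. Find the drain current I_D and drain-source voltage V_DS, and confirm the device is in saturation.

V_G = V_DD·R_2/(R_1+R_2) = 16×47/129 = 5.83 V.
Assume saturation: I_D = (k_n/2)(V_GS − V_t)² with V_GS = V_G − I_D·R_S = 5.83 − 2.7·I_D.
Substituting gives 12.4·I_D² − 46.4·I_D + 41.6 = 0, with roots I_D = 1.49 or 2.26 mA.
The root I_D = 2.26 mA gives V_GS = -0.273 V ≤ V_t, so take I_D = 1.49 mA.
Then V_GS = 1.82 V and V_DS = V_DD − I_D(R_D+R_S) = 16 − 1.49×3.52 = 10.8 V.
Saturation requires V_DS ≥ V_GS − V_t = 0.935 V; 10.8 ≥ 0.935 ✓.

I_D ≈ 1.5 mA, V_DS ≈ 11 V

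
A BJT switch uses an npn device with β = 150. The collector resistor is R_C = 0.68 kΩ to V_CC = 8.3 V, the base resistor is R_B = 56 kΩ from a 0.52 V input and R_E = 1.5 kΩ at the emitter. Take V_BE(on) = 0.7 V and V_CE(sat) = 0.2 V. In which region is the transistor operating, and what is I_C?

cutoff; I_C ≈ 0

V_BB = 0.52 V ≤ V_BE(on) = 0.7 V, so the base-emitter junction is not forward biased.
The transistor is in cutoff: I_B = I_C = 0.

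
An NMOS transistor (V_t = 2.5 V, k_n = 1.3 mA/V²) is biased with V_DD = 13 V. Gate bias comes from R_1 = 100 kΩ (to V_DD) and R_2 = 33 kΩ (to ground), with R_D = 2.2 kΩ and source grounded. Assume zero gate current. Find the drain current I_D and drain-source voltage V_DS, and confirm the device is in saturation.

V_G = V_DD·R_2/(R_1+R_2) = 13×33/133 = 3.23 V. With the source grounded, V_GS = V_G = 3.23 V.
Assume saturation: I_D = (k_n/2)(V_GS − V_t)² = (1.3/2)×(3.23 − 2.5)² = 0.65×0.726² = 0.342 mA.
V_DS = V_DD − I_D·R_D = 13 − 0.342×2.2 = 12.2 V.
Saturation requires V_DS ≥ V_GS − V_t = 0.726 V; 12.2 ≥ 0.726 ✓.

I_D ≈ 0.34 mA, V_DS ≈ 12 V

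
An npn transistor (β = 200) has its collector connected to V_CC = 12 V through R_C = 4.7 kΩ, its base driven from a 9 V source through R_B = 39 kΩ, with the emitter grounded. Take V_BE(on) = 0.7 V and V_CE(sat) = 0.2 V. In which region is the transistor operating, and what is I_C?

Assume active: I_B = (9 − 0.7)/39 = 0.213 mA, giving I_C = β·I_B = 42.6 mA.
But then V_CE = 12 − 42.6×4.7 = -188 V < V_CE(sat) = 0.2 V — impossible in the active region.
So the transistor is saturated. With V_CE = 0.2 V, I_C = (V_CC − 0.2)/R_C = 11.8/4.7 = 2.51 mA.
Check: β·I_B = 42.6 mA > I_C = 2.51 mA, confirming saturation.

saturation; I_C ≈ 2.5 mA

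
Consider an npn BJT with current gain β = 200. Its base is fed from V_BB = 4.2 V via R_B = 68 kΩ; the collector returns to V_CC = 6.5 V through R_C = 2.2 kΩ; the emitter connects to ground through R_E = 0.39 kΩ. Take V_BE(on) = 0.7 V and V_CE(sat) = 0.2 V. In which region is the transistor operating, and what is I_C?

Assume active: I_B = (4.2 − 0.7)/(68 + 201×0.39) = 0.0239 mA, I_C = β·I_B = 4.78 mA.
Then V_CE = 6.5 − 4.78×2.2 − 4.81×0.39 = -5.89 V < 0.2 V — the active assumption fails.
Re-solve with V_CE = 0.2 V. KCL at the emitter: V_E/R_E = (V_BB−0.7−V_E)/R_B + (V_CC−0.2−V_E)/R_C, giving V_E = 0.961 V.
I_C = (V_CC − 0.2 − V_E)/R_C = (6.3 − 0.961)/2.2 = 2.43 mA.
Check: I_B = (3.5 − 0.961)/68 = 0.0373 mA, and β·I_B = 7.47 mA > I_C, confirming saturation.

saturation; I_C ≈ 2.4 mA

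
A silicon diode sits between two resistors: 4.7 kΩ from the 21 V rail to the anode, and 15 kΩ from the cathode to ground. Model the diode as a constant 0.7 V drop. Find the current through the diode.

I ≈ 1 mA

The two resistors are in series with the diode, so KVL gives 21 = I·4.7 + 0.7 + I·15.
I = (21 − 0.7) / (4.7 + 15) kΩ = 20.3 / 19.7 = 1.03 mA.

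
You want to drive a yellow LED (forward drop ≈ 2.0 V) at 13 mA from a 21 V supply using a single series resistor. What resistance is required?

The resistor drops V_S − V_D = 21 − 2.0 = 19 V at 13 mA.
R = 19 V / 13 mA = 1.46 kΩ.

R ≈ 1.5 kΩ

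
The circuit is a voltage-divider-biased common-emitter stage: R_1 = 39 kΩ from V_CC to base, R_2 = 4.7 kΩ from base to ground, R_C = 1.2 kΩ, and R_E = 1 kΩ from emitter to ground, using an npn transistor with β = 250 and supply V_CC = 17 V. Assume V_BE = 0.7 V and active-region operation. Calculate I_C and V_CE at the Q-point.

Thevenize the base divider: V_Th = V_CC·R_2/(R_1+R_2) = 17×4.7/43.7 = 1.83 V, R_Th = R_1‖R_2 = 4.19 kΩ.
Base-emitter loop: V_Th = I_B·R_Th + V_BE + (β+1)I_B·R_E, so I_B = (1.83 − 0.7) / (4.19 + 251×1) = 0.00442 mA.
I_C = β·I_B = 250×0.00442 = 1.11 mA, and I_E = (β+1)I_B = 1.11 mA.
V_CE = V_CC − I_C·R_C − I_E·R_E = 17 − 1.11×1.2 − 1.11×1 = 14.6 V.
V_CE = 14.6 V > 0.2 V confirms active-region operation.

I_C ≈ 1.1 mA, V_CE ≈ 15 V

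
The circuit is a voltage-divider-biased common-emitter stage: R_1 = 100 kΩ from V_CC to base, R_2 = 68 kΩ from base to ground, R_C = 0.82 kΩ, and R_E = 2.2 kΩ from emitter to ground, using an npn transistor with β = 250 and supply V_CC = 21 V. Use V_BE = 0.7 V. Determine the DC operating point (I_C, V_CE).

Thevenize the base divider: V_Th = V_CC·R_2/(R_1+R_2) = 21×68/168 = 8.5 V, R_Th = R_1‖R_2 = 40.5 kΩ.
Base-emitter loop: V_Th = I_B·R_Th + V_BE + (β+1)I_B·R_E, so I_B = (8.5 − 0.7) / (40.5 + 251×2.2) = 0.0132 mA.
I_C = β·I_B = 250×0.0132 = 3.29 mA, and I_E = (β+1)I_B = 3.3 mA.
V_CE = V_CC − I_C·R_C − I_E·R_E = 21 − 3.29×0.82 − 3.3×2.2 = 11 V.
V_CE = 11 V > 0.2 V confirms active-region operation.

I_C ≈ 3.3 mA, V_CE ≈ 11 V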